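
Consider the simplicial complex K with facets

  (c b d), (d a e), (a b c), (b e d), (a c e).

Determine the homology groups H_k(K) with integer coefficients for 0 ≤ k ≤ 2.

We work with the vertex ordering a < b < c < d < e. The simplices of K, each written with vertices in increasing order, are:

  0-simplices (5): a, b, c, d, e
  1-simplices (10): ab, ac, ad, ae, bc, bd, be, cd, ce, de
  2-simplices (5): abc, ace, ade, bcd, bde

giving chain groups C_0 ≅ Z^5, C_1 ≅ Z^10, C_2 ≅ Z^5.

The boundary map ∂_1: C_1 → C_0 maps an edge to its endpoints' difference, ∂[p,q] = q − p. For instance
  ∂de = e − d.
This gives a 5×10 integer matrix of rank 4; reducing to Smith normal form yields diagonal entries (1,1,1,1).

∂_2: C_2 → C_1 maps a triangle to the signed sum of its edges. For instance
  ∂ace = ce − ae + ac,
  ∂bde = de − be + bd.
As a 10×5 matrix over Z this has rank 5, with invariant factors (1,1,1,1,1).

Reading off H_k = ker ∂_k / im ∂_{k+1}:

  H_0: rank C_0 − rank ∂_1 = 5 − 4 = 1, and the invariant factors of ∂_1 are all 1, so H_0 = Z.
  H_1: rank ker ∂_1 − rank ∂_2 = (10 − 4) − 5 = 1, and the invariant factors of ∂_2 are all 1, so H_1 = Z.
  H_2: rank ker ∂_2 − rank ∂_3 = (5 − 5) − 0 = 0, and there is no ∂_3, so H_2 = 0.

H_0 = Z,  H_1 = Z,  H_2 = 0.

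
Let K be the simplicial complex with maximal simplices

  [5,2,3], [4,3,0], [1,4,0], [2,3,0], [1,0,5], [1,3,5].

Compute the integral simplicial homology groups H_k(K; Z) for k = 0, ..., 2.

Order the vertices as 0 < 1 < 2 < 3 < 4 < 5. Listing each simplex with vertices in this order, K has dimension 2 with simplices:

  0-simplices (6): [0], [1], [2], [3], [4], [5]
  1-simplices (12): [0,1], [0,2], [0,3], [0,4], [0,5], [1,3], [1,4], [1,5], [2,3], [2,5], [3,4], [3,5]
  2-simplices (6): [0,1,4], [0,1,5], [0,2,3], [0,3,4], [1,3,5], [2,3,5]

Hence C_0 ≅ Z^6, C_1 ≅ Z^12, C_2 ≅ Z^6.

Boundary ∂_1: C_1 → C_0 maps an edge to its endpoints' difference, ∂[p,q] = q − p.
The 6×12 boundary matrix has rank 5 and Smith normal form diag(1,1,1,1,1).

∂_2: C_2 → C_1 acts by ∂[p,q,r] = [q,r] − [p,r] + [p,q]. For instance
  ∂[2,3,5] = [3,5] − [2,5] + [2,3],
  ∂[0,1,4] = [1,4] − [0,4] + [0,1].
This gives a 12×6 integer matrix of rank 6; reducing to Smith normal form yields diagonal entries (1,1,1,1,1,1).

Now H_k = ker ∂_k / im ∂_{k+1}, so:

  H_0: rank C_0 − rank ∂_1 = 6 − 5 = 1, and the invariant factors of ∂_1 are all 1, so H_0 ≅ Z.
  H_1: rank ker ∂_1 − rank ∂_2 = (12 − 5) − 6 = 1, and the invariant factors of ∂_2 are all 1, so H_1 ≅ Z.
  H_2: rank ker ∂_2 − rank ∂_3 = (6 − 6) − 0 = 0, and there is no ∂_3, so H_2 ≅ 0.

H_0 = Z,  H_1 = Z,  H_2 = 0.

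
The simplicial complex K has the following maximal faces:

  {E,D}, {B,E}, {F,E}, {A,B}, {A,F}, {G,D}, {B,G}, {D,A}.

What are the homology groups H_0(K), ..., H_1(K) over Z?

H_0 = Z,  H_1 = Z^3.

Order the vertices as A < B < D < E < F < G. Listing each simplex with vertices in this order, K has dimension 1 with simplices:

  0-simplices (6): A, B, D, E, F, G
  1-simplices (8): AB, AD, AF, BE, BG, DE, DG, EF

giving chain groups C_0 ≅ Z^6, C_1 ≅ Z^8.

Boundary ∂_1: C_1 → C_0 sends each edge [p,q] (with p < q) to q − p. For instance
  ∂EF = F − E.
This gives a 6×8 integer matrix of rank 5; reducing to Smith normal form yields diagonal entries (1,1,1,1,1).

Reading off H_k = ker ∂_k / im ∂_{k+1}:

  H_0: rank C_0 − rank ∂_1 = 6 − 5 = 1, and the invariant factors of ∂_1 are all 1, so H_0 = Z.
  H_1: rank ker ∂_1 − rank ∂_2 = (8 − 5) − 0 = 3, and there is no ∂_2, so H_1 = Z^3.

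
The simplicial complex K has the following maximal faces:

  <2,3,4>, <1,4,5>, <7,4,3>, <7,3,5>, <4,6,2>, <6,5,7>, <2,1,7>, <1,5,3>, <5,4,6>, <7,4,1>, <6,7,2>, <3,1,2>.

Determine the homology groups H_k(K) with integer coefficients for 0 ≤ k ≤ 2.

Fix the vertex order 1 < 2 < 3 < 4 < 5 < 6 < 7 and write every simplex with vertices in increasing order. Then dim K = 2 and the simplices of K are:

  0-simplices (7): [1], [2], [3], [4], [5], [6], [7]
  1-simplices (18): [1,2], [1,3], [1,4], [1,5], [1,7], [2,3], [2,4], [2,6], [2,7], [3,4], [3,5], [3,7], [4,5], [4,6], [4,7], [5,6], [5,7], [6,7]
  2-simplices (12): [1,2,3], [1,2,7], [1,3,5], [1,4,5], [1,4,7], [2,3,4], [2,4,6], [2,6,7], [3,4,7], [3,5,7], [4,5,6], [5,6,7]

Hence C_0 ≅ Z^7, C_1 ≅ Z^18, C_2 ≅ Z^12.

Boundary ∂_1: C_1 → C_0 maps an edge to its endpoints' difference, ∂[p,q] = q − p.
The 7×18 boundary matrix has rank 6 and Smith normal form diag(1,1,1,1,1,1).

∂_2: C_2 → C_1 sends each 2-simplex [p,q,r] to [q,r] − [p,r] + [p,q]. For instance
  ∂[2,4,6] = [4,6] − [2,6] + [2,4],
  ∂[5,6,7] = [6,7] − [5,7] + [5,6].
The resulting 18×12 matrix has rank 12, and its Smith normal form has invariant factors (1,1,1,1,1,1,1,1,1,1,1,2).

Computing H_k = (kernel of ∂_k) / (image of ∂_{k+1}):

  H_0: rank C_0 − rank ∂_1 = 7 − 6 = 1, and the invariant factors of ∂_1 are all 1, so H_0 ≅ Z.
  H_1: rank ker ∂_1 − rank ∂_2 = (18 − 6) − 12 = 0, and ∂_2 has invariant factor 2 > 1, so H_1 ≅ Z_2.
  H_2: rank ker ∂_2 − rank ∂_3 = (12 − 12) − 0 = 0, and there is no ∂_3, so H_2 ≅ 0.

(K is a triangulation of the real projective plane RP^2.)

H_0 ≅ Z,  H_1 ≅ Z_2,  H_2 = 0.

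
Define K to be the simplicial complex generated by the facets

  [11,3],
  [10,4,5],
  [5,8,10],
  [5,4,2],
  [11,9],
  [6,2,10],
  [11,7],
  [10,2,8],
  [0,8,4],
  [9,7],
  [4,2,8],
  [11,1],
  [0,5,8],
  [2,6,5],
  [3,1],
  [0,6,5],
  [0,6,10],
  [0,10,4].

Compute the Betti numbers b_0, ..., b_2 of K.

Take the total order 0 < 1 < 2 < 3 < 4 < 5 < 6 < 7 < 8 < 9 < 10 < 11 on the vertex set. Then K (dimension 2) consists of the simplices:

  0-simplices (12): [0], [1], [2], [3], [4], [5], [6], [7], [8], [9], [10], [11]
  1-simplices (24): (24 of them)
  2-simplices (12): [0,4,8], [0,4,10], [0,5,6], [0,5,8], [0,6,10], [2,4,5], [2,4,8], [2,5,6], [2,6,10], [2,8,10], [4,5,10], [5,8,10]

giving chain groups C_0 ≅ Z^12, C_1 ≅ Z^24, C_2 ≅ Z^12.

Boundary ∂_1: C_1 → C_0 is given by ∂[p,q] = [q] − [p]. For instance
  ∂[8,10] = [10] − [8].
As a 12×24 matrix over Z this has rank 10, with invariant factors (1,1,1,1,1,1,1,1,1,1).

∂_2: C_2 → C_1 maps a triangle to the signed sum of its edges. For instance
  ∂[0,5,8] = [5,8] − [0,8] + [0,5],
  ∂[4,5,10] = [5,10] − [4,10] + [4,5].
The resulting 24×12 matrix has rank 12, and its Smith normal form has invariant factors (1,1,1,1,1,1,1,1,1,1,1,2).

Now H_k = ker ∂_k / im ∂_{k+1}, so:

  H_0: rank C_0 − rank ∂_1 = 12 − 10 = 2, and the invariant factors of ∂_1 are all 1, so H_0 = Z^2.
  H_1: rank ker ∂_1 − rank ∂_2 = (24 − 10) − 12 = 2, and ∂_2 has invariant factor 2 > 1, so H_1 = Z^2 ⊕ Z/2.
  H_2: rank ker ∂_2 − rank ∂_3 = (12 − 12) − 0 = 0, and there is no ∂_3, so H_2 = 0.

(K is a triangulation of the disjoint union of the real projective plane RP^2 and a wedge of 2 circles.)

Hence the Betti numbers are b_0 = 2, b_1 = 2, b_2 = 0.

b_0 = 2, b_1 = 2, b_2 = 0.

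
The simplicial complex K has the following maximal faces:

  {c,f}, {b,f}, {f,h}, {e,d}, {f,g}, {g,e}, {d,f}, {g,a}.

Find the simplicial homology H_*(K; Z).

H_0 ≅ Z,  H_1 ≅ Z.

K has 8 vertices, 8 edges.
rank ∂_0 = 0, rank ∂_1 = 7 ⇒ b_0 = 8 − 0 − 7 = 1; all invariant factors of ∂_1 are 1 so no torsion. So H_0 ≅ Z.
rank ∂_1 = 7, rank ∂_2 = 0 ⇒ b_1 = 8 − 7 − 0 = 1. So H_1 ≅ Z.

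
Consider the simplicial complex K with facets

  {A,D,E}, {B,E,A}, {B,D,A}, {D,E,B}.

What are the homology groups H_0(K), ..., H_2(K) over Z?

Take the total order A < B < D < E on the vertex set. Then K (dimension 2) consists of the simplices:

  0-simplices (4): A, B, D, E
  1-simplices (6): AB, AD, AE, BD, BE, DE
  2-simplices (4): ABD, ABE, ADE, BDE

Hence C_0 ≅ Z^4, C_1 ≅ Z^6, C_2 ≅ Z^4.

The boundary map ∂_1: C_1 → C_0 maps an edge to its endpoints' difference, ∂[p,q] = q − p.
This gives a 4×6 integer matrix of rank 3; reducing to Smith normal form yields diagonal entries (1,1,1).

The boundary map ∂_2: C_2 → C_1 maps a triangle to the signed sum of its edges. For instance
  ∂ABE = BE − AE + AB,
  ∂ADE = DE − AE + AD.
As a 6×4 matrix over Z this has rank 3, with invariant factors (1,1,1).

Reading off H_k = ker ∂_k / im ∂_{k+1}:

  H_0: rank C_0 − rank ∂_1 = 4 − 3 = 1, and the invariant factors of ∂_1 are all 1, so H_0 ≅ Z.
  H_1: rank ker ∂_1 − rank ∂_2 = (6 − 3) − 3 = 0, and the invariant factors of ∂_2 are all 1, so H_1 ≅ 0.
  H_2: rank ker ∂_2 − rank ∂_3 = (4 − 3) − 0 = 1, and there is no ∂_3, so H_2 ≅ Z.

As a check, the Euler characteristic is 4 − 6 + 4 = 2, which agrees with 1 − 0 + 1 = 2.
(K is a triangulation of the 2-sphere S^2.)

H_0 = Z,  H_1 = 0,  H_2 = Z.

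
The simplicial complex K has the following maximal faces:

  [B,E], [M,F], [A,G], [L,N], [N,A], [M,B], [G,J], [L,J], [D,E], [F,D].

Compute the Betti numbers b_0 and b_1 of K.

b_0 = 2, b_1 = 2.

Take the total order A < B < D < E < F < G < J < L < M < N on the vertex set. Then K (dimension 1) consists of the simplices:

  0-simplices (10): A, B, D, E, F, G, J, L, M, N
  1-simplices (10): AG, AN, BE, BM, DE, DF, FM, GJ, JL, LN

Hence C_0 ≅ Z^10, C_1 ≅ Z^10.

The boundary map ∂_1: C_1 → C_0 is given by ∂[p,q] = [q] − [p].
This gives a 10×10 integer matrix of rank 8; reducing to Smith normal form yields diagonal entries (1,1,1,1,1,1,1,1).

Reading off H_k = ker ∂_k / im ∂_{k+1}:

  H_0: rank C_0 − rank ∂_1 = 10 − 8 = 2, and the invariant factors of ∂_1 are all 1, so H_0 = Z^2.
  H_1: rank ker ∂_1 − rank ∂_2 = (10 − 8) − 0 = 2, and there is no ∂_2, so H_1 = Z^2.

Hence the Betti numbers are b_0 = 2, b_1 = 2.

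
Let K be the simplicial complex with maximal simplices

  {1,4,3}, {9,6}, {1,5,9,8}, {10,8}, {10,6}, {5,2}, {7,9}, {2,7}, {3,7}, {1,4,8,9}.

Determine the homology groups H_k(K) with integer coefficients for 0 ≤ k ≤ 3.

We work with the vertex ordering 1 < 2 < 3 < 4 < 5 < 6 < 7 < 8 < 9 < 10. The simplices of K, each written with vertices in increasing order, are:

  0-simplices (10): [1], [2], [3], [4], [5], [6], [7], [8], [9], [10]
  1-simplices (18): [1,3], [1,4], [1,5], [1,8], [1,9], [2,5], [2,7], [3,4], [3,7], [4,8], [4,9], [5,8], [5,9], [6,9], [6,10], [7,9], [8,9], [8,10]
  2-simplices (8): [1,3,4], [1,4,8], [1,4,9], [1,5,8], [1,5,9], [1,8,9], [4,8,9], [5,8,9]
  3-simplices (2): [1,4,8,9], [1,5,8,9]

so the chain groups are C_0 ≅ Z^10, C_1 ≅ Z^18, C_2 ≅ Z^8, C_3 ≅ Z^2.

Boundary ∂_1: C_1 → C_0 maps an edge to its endpoints' difference, ∂[p,q] = q − p.
The 10×18 boundary matrix has rank 9 and Smith normal form diag(1,1,1,1,1,1,1,1,1).

The boundary map ∂_2: C_2 → C_1 sends each 2-simplex [p,q,r] to [q,r] − [p,r] + [p,q]. For instance
  ∂[1,4,9] = [4,9] − [1,9] + [1,4],
  ∂[5,8,9] = [8,9] − [5,9] + [5,8].
As a 18×8 matrix over Z this has rank 6, with invariant factors (1,1,1,1,1,1).

∂_3: C_3 → C_2 sends each 3-simplex σ to the alternating sum Σ_i (−1)^i (σ with its i-th vertex removed). For instance
  ∂[1,5,8,9] = [5,8,9] − [1,8,9] + [1,5,9] − [1,5,8],
  ∂[1,4,8,9] = [4,8,9] − [1,8,9] + [1,4,9] − [1,4,8].
The resulting 8×2 matrix has rank 2, and its Smith normal form has invariant factors (1,1).

Computing H_k = (kernel of ∂_k) / (image of ∂_{k+1}):

  H_0: rank C_0 − rank ∂_1 = 10 − 9 = 1, and the invariant factors of ∂_1 are all 1, so H_0 = Z.
  H_1: rank ker ∂_1 − rank ∂_2 = (18 − 9) − 6 = 3, and the invariant factors of ∂_2 are all 1, so H_1 = Z^3.
  H_2: rank ker ∂_2 − rank ∂_3 = (8 − 6) − 2 = 0, and the invariant factors of ∂_3 are all 1, so H_2 = 0.
  H_3: rank ker ∂_3 − rank ∂_4 = (2 − 2) − 0 = 0, and there is no ∂_4, so H_3 = 0.

H_0 ≅ Z,  H_1 ≅ Z^3,  H_2 = 0,  H_3 = 0.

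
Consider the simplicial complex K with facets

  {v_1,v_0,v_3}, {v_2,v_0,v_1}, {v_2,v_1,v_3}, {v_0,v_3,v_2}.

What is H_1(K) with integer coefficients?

We work with the vertex ordering v_0 < v_1 < v_2 < v_3. The simplices of K, each written with vertices in increasing order, are:

  0-simplices (4): [v_0], [v_1], [v_2], [v_3]
  1-simplices (6): [v_0,v_1], [v_0,v_2], [v_0,v_3], [v_1,v_2], [v_1,v_3], [v_2,v_3]
  2-simplices (4): [v_0,v_1,v_2], [v_0,v_1,v_3], [v_0,v_2,v_3], [v_1,v_2,v_3]

so the chain groups are C_0 ≅ Z^4, C_1 ≅ Z^6, C_2 ≅ Z^4.

∂_1: C_1 → C_0 maps an edge to its endpoints' difference, ∂[p,q] = q − p. For instance
  ∂[v_0,v_1] = [v_1] − [v_0].
As a 4×6 matrix over Z this has rank 3, with invariant factors (1,1,1).

∂_2: C_2 → C_1 sends each 2-simplex [p,q,r] to [q,r] − [p,r] + [p,q]. For instance
  ∂[v_0,v_1,v_2] = [v_1,v_2] − [v_0,v_2] + [v_0,v_1],
  ∂[v_0,v_1,v_3] = [v_1,v_3] − [v_0,v_3] + [v_0,v_1].
The 6×4 boundary matrix has rank 3 and Smith normal form diag(1,1,1).

Reading off H_k = ker ∂_k / im ∂_{k+1}:

  H_1: rank ker ∂_1 − rank ∂_2 = (6 − 3) − 3 = 0, and the invariant factors of ∂_2 are all 1, so H_1 ≅ 0.

(K is a triangulation of the 2-sphere S^2.)

H_1 = 0.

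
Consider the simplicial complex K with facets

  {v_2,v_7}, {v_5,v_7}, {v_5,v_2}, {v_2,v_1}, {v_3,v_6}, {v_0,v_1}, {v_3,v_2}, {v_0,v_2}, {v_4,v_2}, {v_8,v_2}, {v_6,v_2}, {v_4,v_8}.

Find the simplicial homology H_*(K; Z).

K has 9 vertices, 12 edges.
rank ∂_0 = 0, rank ∂_1 = 8 ⇒ b_0 = 9 − 0 − 8 = 1; all invariant factors of ∂_1 are 1 so no torsion. So H_0 ≅ Z.
rank ∂_1 = 8, rank ∂_2 = 0 ⇒ b_1 = 12 − 8 − 0 = 4. So H_1 ≅ Z^4.

H_0 = Z,  H_1 = Z^4.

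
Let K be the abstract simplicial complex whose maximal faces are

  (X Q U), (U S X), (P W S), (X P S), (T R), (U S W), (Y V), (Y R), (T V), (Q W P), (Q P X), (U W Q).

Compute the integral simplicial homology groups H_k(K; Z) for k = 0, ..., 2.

H_0 = Z^2,  H_1 = Z,  H_2 = Z.

Fix the vertex order P < Q < R < S < T < U < V < W < X < Y and write every simplex with vertices in increasing order. Then dim K = 2 and the simplices of K are:

  0-simplices (10): P, Q, R, S, T, U, V, W, X, Y
  1-simplices (16): PQ, PS, PW, PX, QU, QW, QX, RT, RY, SU, SW, SX, TV, UW, UX, VY
  2-simplices (8): PQW, PQX, PSW, PSX, QUW, QUX, SUW, SUX

Hence C_0 ≅ Z^10, C_1 ≅ Z^16, C_2 ≅ Z^8.

Boundary ∂_1: C_1 → C_0 maps an edge to its endpoints' difference, ∂[p,q] = q − p. For instance
  ∂UX = X − U.
The resulting 10×16 matrix has rank 8, and its Smith normal form has invariant factors (1,1,1,1,1,1,1,1).

The boundary map ∂_2: C_2 → C_1 sends each 2-simplex [p,q,r] to [q,r] − [p,r] + [p,q]. For instance
  ∂QUW = UW − QW + QU,
  ∂QUX = UX − QX + QU.
This gives a 16×8 integer matrix of rank 7; reducing to Smith normal form yields diagonal entries (1,1,1,1,1,1,1).

From H_k ≅ ker(∂_k) / im(∂_{k+1}) we obtain:

  H_0: rank C_0 − rank ∂_1 = 10 − 8 = 2, and the invariant factors of ∂_1 are all 1, so H_0 = Z^2.
  H_1: rank ker ∂_1 − rank ∂_2 = (16 − 8) − 7 = 1, and the invariant factors of ∂_2 are all 1, so H_1 = Z.
  H_2: rank ker ∂_2 − rank ∂_3 = (8 − 7) − 0 = 1, and there is no ∂_3, so H_2 = Z.

(K is a triangulation of the disjoint union of the 2-sphere S^2 and the circle S^1.)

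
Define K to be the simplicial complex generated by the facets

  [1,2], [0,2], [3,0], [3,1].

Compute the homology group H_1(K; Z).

H_1 ≅ Z.

Fix the vertex order 0 < 1 < 2 < 3 and write every simplex with vertices in increasing order. Then dim K = 1 and the simplices of K are:

  0-simplices (4): [0], [1], [2], [3]
  1-simplices (4): [0,2], [0,3], [1,2], [1,3]

so the chain groups are C_0 ≅ Z^4, C_1 ≅ Z^4.

∂_1: C_1 → C_0 sends each edge [p,q] (with p < q) to q − p. For instance
  ∂[0,3] = [3] − [0].
The resulting 4×4 matrix has rank 3, and its Smith normal form has invariant factors (1,1,1).

Now H_k = ker ∂_k / im ∂_{k+1}, so:

  H_1: rank ker ∂_1 − rank ∂_2 = (4 − 3) − 0 = 1, and there is no ∂_2, so H_1 = Z.

(K is a triangulation of the circle S^1.)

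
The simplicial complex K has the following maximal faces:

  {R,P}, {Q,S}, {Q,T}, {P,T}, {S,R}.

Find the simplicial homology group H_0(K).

H_0 = Z.

Fix the vertex order P < Q < R < S < T and write every simplex with vertices in increasing order. Then dim K = 1 and the simplices of K are:

  0-simplices (5): P, Q, R, S, T
  1-simplices (5): PR, PT, QS, QT, RS

Hence C_0 ≅ Z^5, C_1 ≅ Z^5.

The boundary map ∂_1: C_1 → C_0 is given by ∂[p,q] = [q] − [p].
The 5×5 boundary matrix has rank 4 and Smith normal form diag(1,1,1,1).

From H_k ≅ ker(∂_k) / im(∂_{k+1}) we obtain:

  H_0: rank C_0 − rank ∂_1 = 5 − 4 = 1, and the invariant factors of ∂_1 are all 1, so H_0 = Z.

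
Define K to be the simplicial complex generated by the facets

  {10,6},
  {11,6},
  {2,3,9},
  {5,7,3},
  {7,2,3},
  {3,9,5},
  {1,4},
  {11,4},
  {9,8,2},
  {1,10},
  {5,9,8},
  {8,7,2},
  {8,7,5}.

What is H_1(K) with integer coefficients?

H_1 = Z.

Take the total order 1 < 2 < 3 < 4 < 5 < 6 < 7 < 8 < 9 < 10 < 11 on the vertex set. Then K (dimension 2) consists of the simplices:

  0-simplices (11): [1], [2], [3], [4], [5], [6], [7], [8], [9], [10], [11]
  1-simplices (17): [1,4], [1,10], [2,3], [2,7], [2,8], [2,9], [3,5], [3,7], [3,9], [4,11], [5,7], [5,8], [5,9], [6,10], [6,11], [7,8], [8,9]
  2-simplices (8): [2,3,7], [2,3,9], [2,7,8], [2,8,9], [3,5,7], [3,5,9], [5,7,8], [5,8,9]

Hence C_0 ≅ Z^11, C_1 ≅ Z^17, C_2 ≅ Z^8.

The boundary map ∂_1: C_1 → C_0 is given by ∂[p,q] = [q] − [p].
As a 11×17 matrix over Z this has rank 9, with invariant factors (1,1,1,1,1,1,1,1,1).

The boundary map ∂_2: C_2 → C_1 sends each 2-simplex [p,q,r] to [q,r] − [p,r] + [p,q]. For instance
  ∂[2,3,7] = [3,7] − [2,7] + [2,3],
  ∂[3,5,9] = [5,9] − [3,9] + [3,5].
The resulting 17×8 matrix has rank 7, and its Smith normal form has invariant factors (1,1,1,1,1,1,1).

Now H_k = ker ∂_k / im ∂_{k+1}, so:

  H_1: rank ker ∂_1 − rank ∂_2 = (17 − 9) − 7 = 1, and the invariant factors of ∂_2 are all 1, so H_1 ≅ Z.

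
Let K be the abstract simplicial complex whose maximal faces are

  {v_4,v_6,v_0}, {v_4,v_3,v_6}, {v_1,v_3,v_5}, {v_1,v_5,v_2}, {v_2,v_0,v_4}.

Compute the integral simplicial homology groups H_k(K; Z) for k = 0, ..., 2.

H_0 = Z,  H_1 = Z,  H_2 = 0.

Take the total order v_0 < v_1 < v_2 < v_3 < v_4 < v_5 < v_6 on the vertex set. Then K (dimension 2) consists of the simplices:

  0-simplices (7): [v_0], [v_1], [v_2], [v_3], [v_4], [v_5], [v_6]
  1-simplices (12): [v_0,v_2], [v_0,v_4], [v_0,v_6], [v_1,v_2], [v_1,v_3], [v_1,v_5], [v_2,v_4], [v_2,v_5], [v_3,v_4], [v_3,v_5], [v_3,v_6], [v_4,v_6]
  2-simplices (5): [v_0,v_2,v_4], [v_0,v_4,v_6], [v_1,v_2,v_5], [v_1,v_3,v_5], [v_3,v_4,v_6]

giving chain groups C_0 ≅ Z^7, C_1 ≅ Z^12, C_2 ≅ Z^5.

The boundary map ∂_1: C_1 → C_0 is given by ∂[p,q] = [q] − [p]. For instance
  ∂[v_1,v_2] = [v_2] − [v_1].
This gives a 7×12 integer matrix of rank 6; reducing to Smith normal form yields diagonal entries (1,1,1,1,1,1).

Boundary ∂_2: C_2 → C_1 maps a triangle to the signed sum of its edges. For instance
  ∂[v_0,v_4,v_6] = [v_4,v_6] − [v_0,v_6] + [v_0,v_4],
  ∂[v_3,v_4,v_6] = [v_4,v_6] − [v_3,v_6] + [v_3,v_4].
This gives a 12×5 integer matrix of rank 5; reducing to Smith normal form yields diagonal entries (1,1,1,1,1).

Now H_k = ker ∂_k / im ∂_{k+1}, so:

  H_0: rank C_0 − rank ∂_1 = 7 − 6 = 1, and the invariant factors of ∂_1 are all 1, so H_0 = Z.
  H_1: rank ker ∂_1 − rank ∂_2 = (12 − 6) − 5 = 1, and the invariant factors of ∂_2 are all 1, so H_1 = Z.
  H_2: rank ker ∂_2 − rank ∂_3 = (5 − 5) − 0 = 0, and there is no ∂_3, so H_2 = 0.

As a check, the Euler characteristic is 7 − 12 + 5 = 0, which agrees with 1 − 1 + 0 = 0.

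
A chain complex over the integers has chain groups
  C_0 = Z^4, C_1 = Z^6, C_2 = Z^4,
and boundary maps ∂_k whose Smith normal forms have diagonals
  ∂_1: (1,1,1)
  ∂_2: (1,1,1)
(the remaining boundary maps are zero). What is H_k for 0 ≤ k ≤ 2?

H_0: b_0 = 4 − 0 − 3 = 1; torsion from ∂_1 factors > 1: none. So H_0 = Z.
H_1: b_1 = 6 − 3 − 3 = 0; torsion from ∂_2 factors > 1: none. So H_1 = 0.
H_2: b_2 = 4 − 3 − 0 = 1; torsion from ∂_3 factors > 1: none. So H_2 = Z.

H_0 = Z,  H_1 = 0,  H_2 = Z.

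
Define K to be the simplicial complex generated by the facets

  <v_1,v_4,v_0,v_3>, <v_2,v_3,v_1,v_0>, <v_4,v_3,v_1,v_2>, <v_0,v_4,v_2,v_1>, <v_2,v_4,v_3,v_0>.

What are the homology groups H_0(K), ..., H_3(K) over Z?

H_0 ≅ Z,  H_1 = 0,  H_2 = 0,  H_3 ≅ Z.

Order the vertices as v_0 < v_1 < v_2 < v_3 < v_4. Listing each simplex with vertices in this order, K has dimension 3 with simplices:

  0-simplices (5): [v_0], [v_1], [v_2], [v_3], [v_4]
  1-simplices (10): [v_0,v_1], [v_0,v_2], [v_0,v_3], [v_0,v_4], [v_1,v_2], [v_1,v_3], [v_1,v_4], [v_2,v_3], [v_2,v_4], [v_3,v_4]
  2-simplices (10): [v_0,v_1,v_2], [v_0,v_1,v_3], [v_0,v_1,v_4], [v_0,v_2,v_3], [v_0,v_2,v_4], [v_0,v_3,v_4], [v_1,v_2,v_3], [v_1,v_2,v_4], [v_1,v_3,v_4], [v_2,v_3,v_4]
  3-simplices (5): [v_0,v_1,v_2,v_3], [v_0,v_1,v_2,v_4], [v_0,v_1,v_3,v_4], [v_0,v_2,v_3,v_4], [v_1,v_2,v_3,v_4]

so the chain groups are C_0 ≅ Z^5, C_1 ≅ Z^10, C_2 ≅ Z^10, C_3 ≅ Z^5.

Boundary ∂_1: C_1 → C_0 maps an edge to its endpoints' difference, ∂[p,q] = q − p.
The 5×10 boundary matrix has rank 4 and Smith normal form diag(1,1,1,1).

∂_2: C_2 → C_1 maps a triangle to the signed sum of its edges. For instance
  ∂[v_1,v_3,v_4] = [v_3,v_4] − [v_1,v_4] + [v_1,v_3],
  ∂[v_0,v_1,v_3] = [v_1,v_3] − [v_0,v_3] + [v_0,v_1].
This gives a 10×10 integer matrix of rank 6; reducing to Smith normal form yields diagonal entries (1,1,1,1,1,1).

The boundary map ∂_3: C_3 → C_2 sends each 3-simplex σ to the alternating sum Σ_i (−1)^i (σ with its i-th vertex removed). For instance
  ∂[v_1,v_2,v_3,v_4] = [v_2,v_3,v_4] − [v_1,v_3,v_4] + [v_1,v_2,v_4] − [v_1,v_2,v_3],
  ∂[v_0,v_2,v_3,v_4] = [v_2,v_3,v_4] − [v_0,v_3,v_4] + [v_0,v_2,v_4] − [v_0,v_2,v_3].
As a 10×5 matrix over Z this has rank 4, with invariant factors (1,1,1,1).

From H_k ≅ ker(∂_k) / im(∂_{k+1}) we obtain:

  H_0: rank C_0 − rank ∂_1 = 5 − 4 = 1, and the invariant factors of ∂_1 are all 1, so H_0 = Z.
  H_1: rank ker ∂_1 − rank ∂_2 = (10 − 4) − 6 = 0, and the invariant factors of ∂_2 are all 1, so H_1 = 0.
  H_2: rank ker ∂_2 − rank ∂_3 = (10 − 6) − 4 = 0, and the invariant factors of ∂_3 are all 1, so H_2 = 0.
  H_3: rank ker ∂_3 − rank ∂_4 = (5 − 4) − 0 = 1, and there is no ∂_4, so H_3 = Z.

(K is a triangulation of the 3-sphere S^3.)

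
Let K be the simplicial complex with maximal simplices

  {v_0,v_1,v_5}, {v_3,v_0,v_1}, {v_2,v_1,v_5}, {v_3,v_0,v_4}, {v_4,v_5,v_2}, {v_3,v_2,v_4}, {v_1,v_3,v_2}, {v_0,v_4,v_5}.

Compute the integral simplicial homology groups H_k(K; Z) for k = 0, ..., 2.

Fix the vertex order v_0 < v_1 < v_2 < v_3 < v_4 < v_5 and write every simplex with vertices in increasing order. Then dim K = 2 and the simplices of K are:

  0-simplices (6): [v_0], [v_1], [v_2], [v_3], [v_4], [v_5]
  1-simplices (12): [v_0,v_1], [v_0,v_3], [v_0,v_4], [v_0,v_5], [v_1,v_2], [v_1,v_3], [v_1,v_5], [v_2,v_3], [v_2,v_4], [v_2,v_5], [v_3,v_4], [v_4,v_5]
  2-simplices (8): [v_0,v_1,v_3], [v_0,v_1,v_5], [v_0,v_3,v_4], [v_0,v_4,v_5], [v_1,v_2,v_3], [v_1,v_2,v_5], [v_2,v_3,v_4], [v_2,v_4,v_5]

Hence C_0 ≅ Z^6, C_1 ≅ Z^12, C_2 ≅ Z^8.

∂_1: C_1 → C_0 maps an edge to its endpoints' difference, ∂[p,q] = q − p.
The 6×12 boundary matrix has rank 5 and Smith normal form diag(1,1,1,1,1).

∂_2: C_2 → C_1 acts by ∂[p,q,r] = [q,r] − [p,r] + [p,q]. For instance
  ∂[v_2,v_3,v_4] = [v_3,v_4] − [v_2,v_4] + [v_2,v_3],
  ∂[v_0,v_1,v_3] = [v_1,v_3] − [v_0,v_3] + [v_0,v_1].
The 12×8 boundary matrix has rank 7 and Smith normal form diag(1,1,1,1,1,1,1).

Computing H_k = (kernel of ∂_k) / (image of ∂_{k+1}):

  H_0: rank C_0 − rank ∂_1 = 6 − 5 = 1, and the invariant factors of ∂_1 are all 1, so H_0 = Z.
  H_1: rank ker ∂_1 − rank ∂_2 = (12 − 5) − 7 = 0, and the invariant factors of ∂_2 are all 1, so H_1 = 0.
  H_2: rank ker ∂_2 − rank ∂_3 = (8 − 7) − 0 = 1, and there is no ∂_3, so H_2 = Z.

H_0 = Z,  H_1 = 0,  H_2 = Z.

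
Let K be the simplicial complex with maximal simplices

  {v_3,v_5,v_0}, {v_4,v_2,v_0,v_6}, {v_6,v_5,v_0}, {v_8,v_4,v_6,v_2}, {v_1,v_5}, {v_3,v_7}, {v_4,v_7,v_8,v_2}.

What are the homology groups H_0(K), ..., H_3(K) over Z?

H_0 = Z,  H_1 = Z,  H_2 = 0,  H_3 = 0.

Order the vertices as v_0 < v_1 < v_2 < v_3 < v_4 < v_5 < v_6 < v_7 < v_8. Listing each simplex with vertices in this order, K has dimension 3 with simplices:

  0-simplices (9): [v_0], [v_1], [v_2], [v_3], [v_4], [v_5], [v_6], [v_7], [v_8]
  1-simplices (18): (18 of them)
  2-simplices (12): (12 of them)
  3-simplices (3): [v_0,v_2,v_4,v_6], [v_2,v_4,v_6,v_8], [v_2,v_4,v_7,v_8]

so the chain groups are C_0 ≅ Z^9, C_1 ≅ Z^18, C_2 ≅ Z^12, C_3 ≅ Z^3.

Boundary ∂_1: C_1 → C_0 sends each edge [p,q] (with p < q) to q − p. For instance
  ∂[v_0,v_5] = [v_5] − [v_0].
This gives a 9×18 integer matrix of rank 8; reducing to Smith normal form yields diagonal entries (1,1,1,1,1,1,1,1).

Boundary ∂_2: C_2 → C_1 maps a triangle to the signed sum of its edges. For instance
  ∂[v_0,v_2,v_6] = [v_2,v_6] − [v_0,v_6] + [v_0,v_2],
  ∂[v_2,v_4,v_6] = [v_4,v_6] − [v_2,v_6] + [v_2,v_4].
This gives a 18×12 integer matrix of rank 9; reducing to Smith normal form yields diagonal entries (1,1,1,1,1,1,1,1,1).

Boundary ∂_3: C_3 → C_2 sends each 3-simplex σ to the alternating sum Σ_i (−1)^i (σ with its i-th vertex removed). For instance
  ∂[v_2,v_4,v_7,v_8] = [v_4,v_7,v_8] − [v_2,v_7,v_8] + [v_2,v_4,v_8] − [v_2,v_4,v_7],
  ∂[v_2,v_4,v_6,v_8] = [v_4,v_6,v_8] − [v_2,v_6,v_8] + [v_2,v_4,v_8] − [v_2,v_4,v_6].
As a 12×3 matrix over Z this has rank 3, with invariant factors (1,1,1).

Now H_k = ker ∂_k / im ∂_{k+1}, so:

  H_0: rank C_0 − rank ∂_1 = 9 − 8 = 1, and the invariant factors of ∂_1 are all 1, so H_0 ≅ Z.
  H_1: rank ker ∂_1 − rank ∂_2 = (18 − 8) − 9 = 1, and the invariant factors of ∂_2 are all 1, so H_1 ≅ Z.
  H_2: rank ker ∂_2 − rank ∂_3 = (12 − 9) − 3 = 0, and the invariant factors of ∂_3 are all 1, so H_2 ≅ 0.
  H_3: rank ker ∂_3 − rank ∂_4 = (3 − 3) − 0 = 0, and there is no ∂_4, so H_3 ≅ 0.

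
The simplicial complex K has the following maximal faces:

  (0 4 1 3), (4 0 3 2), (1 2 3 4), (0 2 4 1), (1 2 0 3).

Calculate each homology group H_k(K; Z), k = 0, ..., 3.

H_0 ≅ Z,  H_1 = 0,  H_2 = 0,  H_3 ≅ Z.

Order the vertices as 0 < 1 < 2 < 3 < 4. Listing each simplex with vertices in this order, K has dimension 3 with simplices:

  0-simplices (5): [0], [1], [2], [3], [4]
  1-simplices (10): [0,1], [0,2], [0,3], [0,4], [1,2], [1,3], [1,4], [2,3], [2,4], [3,4]
  2-simplices (10): [0,1,2], [0,1,3], [0,1,4], [0,2,3], [0,2,4], [0,3,4], [1,2,3], [1,2,4], [1,3,4], [2,3,4]
  3-simplices (5): [0,1,2,3], [0,1,2,4], [0,1,3,4], [0,2,3,4], [1,2,3,4]

Hence C_0 ≅ Z^5, C_1 ≅ Z^10, C_2 ≅ Z^10, C_3 ≅ Z^5.

Boundary ∂_1: C_1 → C_0 is given by ∂[p,q] = [q] − [p]. For instance
  ∂[0,1] = [1] − [0].
This gives a 5×10 integer matrix of rank 4; reducing to Smith normal form yields diagonal entries (1,1,1,1).

∂_2: C_2 → C_1 sends each 2-simplex [p,q,r] to [q,r] − [p,r] + [p,q]. For instance
  ∂[0,1,3] = [1,3] − [0,3] + [0,1],
  ∂[0,3,4] = [3,4] − [0,4] + [0,3].
The resulting 10×10 matrix has rank 6, and its Smith normal form has invariant factors (1,1,1,1,1,1).

∂_3: C_3 → C_2 sends each 3-simplex σ to the alternating sum Σ_i (−1)^i (σ with its i-th vertex removed). For instance
  ∂[0,1,3,4] = [1,3,4] − [0,3,4] + [0,1,4] − [0,1,3],
  ∂[0,2,3,4] = [2,3,4] − [0,3,4] + [0,2,4] − [0,2,3].
The 10×5 boundary matrix has rank 4 and Smith normal form diag(1,1,1,1).

Now H_k = ker ∂_k / im ∂_{k+1}, so:

  H_0: rank C_0 − rank ∂_1 = 5 − 4 = 1, and the invariant factors of ∂_1 are all 1, so H_0 = Z.
  H_1: rank ker ∂_1 − rank ∂_2 = (10 − 4) − 6 = 0, and the invariant factors of ∂_2 are all 1, so H_1 = 0.
  H_2: rank ker ∂_2 − rank ∂_3 = (10 − 6) − 4 = 0, and the invariant factors of ∂_3 are all 1, so H_2 = 0.
  H_3: rank ker ∂_3 − rank ∂_4 = (5 − 4) − 0 = 1, and there is no ∂_4, so H_3 = Z.

As a check, the Euler characteristic is 5 − 10 + 10 − 5 = 0, which agrees with 1 − 0 + 0 − 1 = 0.
(K is a triangulation of the 3-sphere S^3.)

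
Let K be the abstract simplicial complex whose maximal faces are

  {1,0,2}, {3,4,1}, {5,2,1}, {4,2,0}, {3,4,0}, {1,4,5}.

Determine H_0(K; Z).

H_0 ≅ Z.

Take the total order 0 < 1 < 2 < 3 < 4 < 5 on the vertex set. Then K (dimension 2) consists of the simplices:

  0-simplices (6): [0], [1], [2], [3], [4], [5]
  1-simplices (12): [0,1], [0,2], [0,3], [0,4], [1,2], [1,3], [1,4], [1,5], [2,4], [2,5], [3,4], [4,5]
  2-simplices (6): [0,1,2], [0,2,4], [0,3,4], [1,2,5], [1,3,4], [1,4,5]

giving chain groups C_0 ≅ Z^6, C_1 ≅ Z^12, C_2 ≅ Z^6.

∂_1: C_1 → C_0 sends each edge [p,q] (with p < q) to q − p. For instance
  ∂[2,5] = [5] − [2].
As a 6×12 matrix over Z this has rank 5, with invariant factors (1,1,1,1,1).

Boundary ∂_2: C_2 → C_1 acts by ∂[p,q,r] = [q,r] − [p,r] + [p,q]. For instance
  ∂[0,3,4] = [3,4] − [0,4] + [0,3],
  ∂[1,3,4] = [3,4] − [1,4] + [1,3].
This gives a 12×6 integer matrix of rank 6; reducing to Smith normal form yields diagonal entries (1,1,1,1,1,1).

Computing H_k = (kernel of ∂_k) / (image of ∂_{k+1}):

  H_0: rank C_0 − rank ∂_1 = 6 − 5 = 1, and the invariant factors of ∂_1 are all 1, so H_0 = Z.

(K is a triangulation of the cylinder S^1 x I.)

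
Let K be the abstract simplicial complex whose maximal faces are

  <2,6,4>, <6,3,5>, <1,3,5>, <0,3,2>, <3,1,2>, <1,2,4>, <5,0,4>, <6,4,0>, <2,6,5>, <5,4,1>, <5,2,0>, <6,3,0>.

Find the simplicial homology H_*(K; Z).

H_0 ≅ Z,  H_1 ≅ Z/2,  H_2 = 0.

Fix the vertex order 0 < 1 < 2 < 3 < 4 < 5 < 6 and write every simplex with vertices in increasing order. Then dim K = 2 and the simplices of K are:

  0-simplices (7): [0], [1], [2], [3], [4], [5], [6]
  1-simplices (18): [0,2], [0,3], [0,4], [0,5], [0,6], [1,2], [1,3], [1,4], [1,5], [2,3], [2,4], [2,5], [2,6], [3,5], [3,6], [4,5], [4,6], [5,6]
  2-simplices (12): [0,2,3], [0,2,5], [0,3,6], [0,4,5], [0,4,6], [1,2,3], [1,2,4], [1,3,5], [1,4,5], [2,4,6], [2,5,6], [3,5,6]

giving chain groups C_0 ≅ Z^7, C_1 ≅ Z^18, C_2 ≅ Z^12.

Boundary ∂_1: C_1 → C_0 sends each edge [p,q] (with p < q) to q − p.
This gives a 7×18 integer matrix of rank 6; reducing to Smith normal form yields diagonal entries (1,1,1,1,1,1).

∂_2: C_2 → C_1 sends each 2-simplex [p,q,r] to [q,r] − [p,r] + [p,q]. For instance
  ∂[1,2,3] = [2,3] − [1,3] + [1,2],
  ∂[0,4,5] = [4,5] − [0,5] + [0,4].
The 18×12 boundary matrix has rank 12 and Smith normal form diag(1,1,1,1,1,1,1,1,1,1,1,2).

Computing H_k = (kernel of ∂_k) / (image of ∂_{k+1}):

  H_0: rank C_0 − rank ∂_1 = 7 − 6 = 1, and the invariant factors of ∂_1 are all 1, so H_0 = Z.
  H_1: rank ker ∂_1 − rank ∂_2 = (18 − 6) − 12 = 0, and ∂_2 has invariant factor 2 > 1, so H_1 = Z/2.
  H_2: rank ker ∂_2 − rank ∂_3 = (12 − 12) − 0 = 0, and there is no ∂_3, so H_2 = 0.

As a check, the Euler characteristic is 7 − 18 + 12 = 1, which agrees with 1 − 0 + 0 = 1.
(K is a triangulation of the real projective plane RP^2.)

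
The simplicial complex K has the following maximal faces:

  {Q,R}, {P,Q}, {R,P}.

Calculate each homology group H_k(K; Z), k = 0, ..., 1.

Fix the vertex order P < Q < R and write every simplex with vertices in increasing order. Then dim K = 1 and the simplices of K are:

  0-simplices (3): P, Q, R
  1-simplices (3): PQ, PR, QR

Hence C_0 ≅ Z^3, C_1 ≅ Z^3.

Boundary ∂_1: C_1 → C_0 is given by ∂[p,q] = [q] − [p]. For instance
  ∂QR = R − Q.
As a 3×3 matrix over Z this has rank 2, with invariant factors (1,1).

Reading off H_k = ker ∂_k / im ∂_{k+1}:

  H_0: rank C_0 − rank ∂_1 = 3 − 2 = 1, and the invariant factors of ∂_1 are all 1, so H_0 = Z.
  H_1: rank ker ∂_1 − rank ∂_2 = (3 − 2) − 0 = 1, and there is no ∂_2, so H_1 = Z.

As a check, the Euler characteristic is 3 − 3 = 0, which agrees with 1 − 1 = 0.
(K is a triangulation of the circle S^1.)

H_0 = Z,  H_1 = Z.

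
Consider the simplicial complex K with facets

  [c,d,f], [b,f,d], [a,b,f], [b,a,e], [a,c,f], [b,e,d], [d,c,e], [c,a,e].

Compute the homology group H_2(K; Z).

K has 6 vertices, 12 edges, 8 triangles.
rank ∂_2 = 7, rank ∂_3 = 0 ⇒ b_2 = 8 − 7 − 0 = 1. So H_2 = Z.

H_2 ≅ Z.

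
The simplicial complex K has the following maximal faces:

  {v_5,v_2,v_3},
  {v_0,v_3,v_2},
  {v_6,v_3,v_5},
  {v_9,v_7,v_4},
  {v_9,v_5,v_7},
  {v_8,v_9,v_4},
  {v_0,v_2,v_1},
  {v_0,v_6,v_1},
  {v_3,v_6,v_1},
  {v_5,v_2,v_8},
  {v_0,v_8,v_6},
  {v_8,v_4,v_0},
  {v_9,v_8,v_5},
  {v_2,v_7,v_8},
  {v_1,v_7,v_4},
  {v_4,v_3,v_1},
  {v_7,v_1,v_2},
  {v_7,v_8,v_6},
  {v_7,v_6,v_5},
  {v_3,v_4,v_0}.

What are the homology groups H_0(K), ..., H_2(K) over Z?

Take the total order v_0 < v_1 < v_2 < v_3 < v_4 < v_5 < v_6 < v_7 < v_8 < v_9 on the vertex set. Then K (dimension 2) consists of the simplices:

  0-simplices (10): [v_0], [v_1], [v_2], [v_3], [v_4], [v_5], [v_6], [v_7], [v_8], [v_9]
  1-simplices (30): (30 of them)
  2-simplices (20): (20 of them)

Hence C_0 ≅ Z^10, C_1 ≅ Z^30, C_2 ≅ Z^20.

Boundary ∂_1: C_1 → C_0 maps an edge to its endpoints' difference, ∂[p,q] = q − p. For instance
  ∂[v_2,v_7] = [v_7] − [v_2].
As a 10×30 matrix over Z this has rank 9, with invariant factors (1,1,1,1,1,1,1,1,1).

∂_2: C_2 → C_1 maps a triangle to the signed sum of its edges. For instance
  ∂[v_5,v_6,v_7] = [v_6,v_7] − [v_5,v_7] + [v_5,v_6],
  ∂[v_1,v_2,v_7] = [v_2,v_7] − [v_1,v_7] + [v_1,v_2].
This gives a 30×20 integer matrix of rank 20; reducing to Smith normal form yields diagonal entries (1,1,1,1,1,1,1,1,1,1,1,1,1,1,1,1,1,1,1,2).

Computing H_k = (kernel of ∂_k) / (image of ∂_{k+1}):

  H_0: rank C_0 − rank ∂_1 = 10 − 9 = 1, and the invariant factors of ∂_1 are all 1, so H_0 ≅ Z.
  H_1: rank ker ∂_1 − rank ∂_2 = (30 − 9) − 20 = 1, and ∂_2 has invariant factor 2 > 1, so H_1 ≅ Z × Z/2.
  H_2: rank ker ∂_2 − rank ∂_3 = (20 − 20) − 0 = 0, and there is no ∂_3, so H_2 ≅ 0.

As a check, the Euler characteristic is 10 − 30 + 20 = 0, which agrees with 1 − 1 + 0 = 0.
(K is a triangulation of the Klein bottle.)

H_0 ≅ Z,  H_1 ≅ Z × Z/2,  H_2 = 0.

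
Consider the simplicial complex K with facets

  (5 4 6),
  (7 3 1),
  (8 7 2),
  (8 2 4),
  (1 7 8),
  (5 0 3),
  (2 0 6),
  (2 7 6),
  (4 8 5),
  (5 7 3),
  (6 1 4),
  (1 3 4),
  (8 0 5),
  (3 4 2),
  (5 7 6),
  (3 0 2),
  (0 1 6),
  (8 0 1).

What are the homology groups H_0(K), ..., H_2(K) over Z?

We work with the vertex ordering 0 < 1 < 2 < 3 < 4 < 5 < 6 < 7 < 8. The simplices of K, each written with vertices in increasing order, are:

  0-simplices (9): [0], [1], [2], [3], [4], [5], [6], [7], [8]
  1-simplices (27): (27 of them)
  2-simplices (18): [0,1,6], [0,1,8], [0,2,3], [0,2,6], [0,3,5], [0,5,8], [1,3,4], [1,3,7], [1,4,6], [1,7,8], [2,3,4], [2,4,8], [2,6,7], [2,7,8], [3,5,7], [4,5,6], [4,5,8], [5,6,7]

giving chain groups C_0 ≅ Z^9, C_1 ≅ Z^27, C_2 ≅ Z^18.

Boundary ∂_1: C_1 → C_0 is given by ∂[p,q] = [q] − [p].
The resulting 9×27 matrix has rank 8, and its Smith normal form has invariant factors (1,1,1,1,1,1,1,1).

Boundary ∂_2: C_2 → C_1 sends each 2-simplex [p,q,r] to [q,r] − [p,r] + [p,q]. For instance
  ∂[2,7,8] = [7,8] − [2,8] + [2,7],
  ∂[0,1,8] = [1,8] − [0,8] + [0,1].
The resulting 27×18 matrix has rank 17, and its Smith normal form has invariant factors (1,1,1,1,1,1,1,1,1,1,1,1,1,1,1,1,1).

Reading off H_k = ker ∂_k / im ∂_{k+1}:

  H_0: rank C_0 − rank ∂_1 = 9 − 8 = 1, and the invariant factors of ∂_1 are all 1, so H_0 = Z.
  H_1: rank ker ∂_1 − rank ∂_2 = (27 − 8) − 17 = 2, and the invariant factors of ∂_2 are all 1, so H_1 = Z^2.
  H_2: rank ker ∂_2 − rank ∂_3 = (18 − 17) − 0 = 1, and there is no ∂_3, so H_2 = Z.

H_0 ≅ Z,  H_1 ≅ Z^2,  H_2 ≅ Z.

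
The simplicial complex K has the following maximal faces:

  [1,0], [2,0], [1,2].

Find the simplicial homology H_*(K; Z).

H_0 = Z,  H_1 = Z.

Fix the vertex order 0 < 1 < 2 and write every simplex with vertices in increasing order. Then dim K = 1 and the simplices of K are:

  0-simplices (3): [0], [1], [2]
  1-simplices (3): [0,1], [0,2], [1,2]

Hence C_0 ≅ Z^3, C_1 ≅ Z^3.

The boundary map ∂_1: C_1 → C_0 maps an edge to its endpoints' difference, ∂[p,q] = q − p.
This gives a 3×3 integer matrix of rank 2; reducing to Smith normal form yields diagonal entries (1,1).

Computing H_k = (kernel of ∂_k) / (image of ∂_{k+1}):

  H_0: rank C_0 − rank ∂_1 = 3 − 2 = 1, and the invariant factors of ∂_1 are all 1, so H_0 = Z.
  H_1: rank ker ∂_1 − rank ∂_2 = (3 − 2) − 0 = 1, and there is no ∂_2, so H_1 = Z.

As a check, the Euler characteristic is 3 − 3 = 0, which agrees with 1 − 1 = 0.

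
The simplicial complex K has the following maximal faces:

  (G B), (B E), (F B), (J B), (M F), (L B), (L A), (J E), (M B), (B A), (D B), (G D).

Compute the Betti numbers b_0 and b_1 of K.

K has 9 vertices, 12 edges.
rank ∂_0 = 0, rank ∂_1 = 8 ⇒ b_0 = 9 − 0 − 8 = 1; all invariant factors of ∂_1 are 1 so no torsion. So H_0 ≅ Z.
rank ∂_1 = 8, rank ∂_2 = 0 ⇒ b_1 = 12 − 8 − 0 = 4. So H_1 ≅ Z^4.

b_0 = 1, b_1 = 4.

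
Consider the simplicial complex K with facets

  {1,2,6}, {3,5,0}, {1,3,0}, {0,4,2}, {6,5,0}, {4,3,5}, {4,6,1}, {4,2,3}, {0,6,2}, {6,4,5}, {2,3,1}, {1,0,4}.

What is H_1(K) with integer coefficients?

H_1 = Z/2Z.

Fix the vertex order 0 < 1 < 2 < 3 < 4 < 5 < 6 and write every simplex with vertices in increasing order. Then dim K = 2 and the simplices of K are:

  0-simplices (7): [0], [1], [2], [3], [4], [5], [6]
  1-simplices (18): [0,1], [0,2], [0,3], [0,4], [0,5], [0,6], [1,2], [1,3], [1,4], [1,6], [2,3], [2,4], [2,6], [3,4], [3,5], [4,5], [4,6], [5,6]
  2-simplices (12): [0,1,3], [0,1,4], [0,2,4], [0,2,6], [0,3,5], [0,5,6], [1,2,3], [1,2,6], [1,4,6], [2,3,4], [3,4,5], [4,5,6]

giving chain groups C_0 ≅ Z^7, C_1 ≅ Z^18, C_2 ≅ Z^12.

∂_1: C_1 → C_0 maps an edge to its endpoints' difference, ∂[p,q] = q − p. For instance
  ∂[0,3] = [3] − [0].
This gives a 7×18 integer matrix of rank 6; reducing to Smith normal form yields diagonal entries (1,1,1,1,1,1).

∂_2: C_2 → C_1 maps a triangle to the signed sum of its edges. For instance
  ∂[2,3,4] = [3,4] − [2,4] + [2,3],
  ∂[0,1,3] = [1,3] − [0,3] + [0,1].
As a 18×12 matrix over Z this has rank 12, with invariant factors (1,1,1,1,1,1,1,1,1,1,1,2).

Computing H_k = (kernel of ∂_k) / (image of ∂_{k+1}):

  H_1: rank ker ∂_1 − rank ∂_2 = (18 − 6) − 12 = 0, and ∂_2 has invariant factor 2 > 1, so H_1 ≅ Z/2Z.

(K is a triangulation of the real projective plane RP^2.)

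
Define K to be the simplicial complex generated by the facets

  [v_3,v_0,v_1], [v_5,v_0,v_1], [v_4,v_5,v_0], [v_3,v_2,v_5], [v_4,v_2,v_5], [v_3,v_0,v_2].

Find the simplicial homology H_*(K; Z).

We work with the vertex ordering v_0 < v_1 < v_2 < v_3 < v_4 < v_5. The simplices of K, each written with vertices in increasing order, are:

  0-simplices (6): [v_0], [v_1], [v_2], [v_3], [v_4], [v_5]
  1-simplices (12): [v_0,v_1], [v_0,v_2], [v_0,v_3], [v_0,v_4], [v_0,v_5], [v_1,v_3], [v_1,v_5], [v_2,v_3], [v_2,v_4], [v_2,v_5], [v_3,v_5], [v_4,v_5]
  2-simplices (6): [v_0,v_1,v_3], [v_0,v_1,v_5], [v_0,v_2,v_3], [v_0,v_4,v_5], [v_2,v_3,v_5], [v_2,v_4,v_5]

Hence C_0 ≅ Z^6, C_1 ≅ Z^12, C_2 ≅ Z^6.

Boundary ∂_1: C_1 → C_0 maps an edge to its endpoints' difference, ∂[p,q] = q − p.
As a 6×12 matrix over Z this has rank 5, with invariant factors (1,1,1,1,1).

Boundary ∂_2: C_2 → C_1 acts by ∂[p,q,r] = [q,r] − [p,r] + [p,q]. For instance
  ∂[v_2,v_4,v_5] = [v_4,v_5] − [v_2,v_5] + [v_2,v_4],
  ∂[v_0,v_2,v_3] = [v_2,v_3] − [v_0,v_3] + [v_0,v_2].
The 12×6 boundary matrix has rank 6 and Smith normal form diag(1,1,1,1,1,1).

Reading off H_k = ker ∂_k / im ∂_{k+1}:

  H_0: rank C_0 − rank ∂_1 = 6 − 5 = 1, and the invariant factors of ∂_1 are all 1, so H_0 ≅ Z.
  H_1: rank ker ∂_1 − rank ∂_2 = (12 − 5) − 6 = 1, and the invariant factors of ∂_2 are all 1, so H_1 ≅ Z.
  H_2: rank ker ∂_2 − rank ∂_3 = (6 − 6) − 0 = 0, and there is no ∂_3, so H_2 ≅ 0.

As a check, the Euler characteristic is 6 − 12 + 6 = 0, which agrees with 1 − 1 + 0 = 0.

H_0 ≅ Z,  H_1 ≅ Z,  H_2 = 0.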